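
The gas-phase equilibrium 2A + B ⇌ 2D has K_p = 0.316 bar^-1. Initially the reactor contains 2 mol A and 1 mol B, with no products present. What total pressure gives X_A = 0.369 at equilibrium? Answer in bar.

Take 2 mol A as basis and let X be its fractional conversion, so ξ = X.
Species balance: n_A = 2 − 2X; n_B = 1 − X; n_D = 2X.
Total moles n_T = 3 − X.
K_p = p_D^2 / (p_A^2 p_B) with p_i = (n_i/n_T)·P.
At X = 0.369: the mole-fraction product g(X) = Π y_i^ν_i = 1.426. Since K_p = g(X)·P^{-1}, P = (g/K_p)^(1/1) = (1.426/0.316)^(1/1) = 4.51 bar.

P = 4.51 bar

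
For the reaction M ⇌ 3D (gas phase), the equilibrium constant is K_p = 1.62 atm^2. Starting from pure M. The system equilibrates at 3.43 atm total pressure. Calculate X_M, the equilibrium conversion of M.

Basis: 1 mol M initially; let X = conversion of M. Extent ξ = X.
Species balance: n_M = 1 − X; n_D = 3X.
n_T = Σnᵢ = 1 + 2X.
y_i = n_i/n_T, p_i = y_i·P. K_p = p_D^3 / (p_M).
Equating to 1.62 atm^2 and solving on 0 < X < 1: X = 0.200.

X = 0.200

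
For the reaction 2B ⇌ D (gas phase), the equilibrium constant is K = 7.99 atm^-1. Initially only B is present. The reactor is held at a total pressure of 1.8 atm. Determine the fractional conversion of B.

X = 0.869

Let X = conversion of B (basis 1 mol B); extent of reaction ξ = 0.5X.
Mole table: n_B = 1 − X; n_D = 0.5X.
Total moles n_T = 1 − 0.5X.
y_i = n_i/n_T, p_i = y_i·P. K = p_D / (p_B^2).
Equating to 7.99 atm^-1 and solving on 0 < X < 1: X = 0.869.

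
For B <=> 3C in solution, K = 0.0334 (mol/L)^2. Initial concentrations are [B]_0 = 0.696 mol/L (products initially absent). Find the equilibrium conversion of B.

X = 0.130

Let X = conversion of B; extent ξ = 0.696·X mol/L.
Concentrations: [B] = 0.696 − 0.696X; [C] = 2.09X.
K = [C]^3 / ([B]).
This equals 0.0334 at X = 0.130 (the root in 0 < X < 1).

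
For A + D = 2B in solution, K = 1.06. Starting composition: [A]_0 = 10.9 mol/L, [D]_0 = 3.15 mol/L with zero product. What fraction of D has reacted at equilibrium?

Let X = conversion of D; extent ξ = 3.15·X mol/L.
Concentrations: [A] = 10.9 − 3.15X; [D] = 3.15 − 3.15X; [B] = 6.3X.
K = [B]^2 / ([A] [D]).
Equating to 1.06: the physical root is X = 0.572.

X = 0.572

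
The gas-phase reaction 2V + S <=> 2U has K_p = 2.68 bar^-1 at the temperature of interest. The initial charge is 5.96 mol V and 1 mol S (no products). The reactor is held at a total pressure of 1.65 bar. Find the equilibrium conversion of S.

Let X = conversion of S (basis 1 mol S); extent of reaction ξ = X.
Species balance: n_V = 5.96 − 2X; n_S = 1 − X; n_U = 2X.
n_T = Σnᵢ = 6.96 − X.
Mole fractions y_i = n_i/n_T; K_p = p_U^2 / (p_V^2 p_S) with p_i = y_i·P.
This yields a degree-3 equation in X; solving on (0,1), X = 0.808.

X = 0.808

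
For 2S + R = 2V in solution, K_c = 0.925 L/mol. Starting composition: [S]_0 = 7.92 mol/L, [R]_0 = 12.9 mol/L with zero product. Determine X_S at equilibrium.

X = 0.752

Let X = conversion of S; extent ξ = 7.92X/2 mol/L.
Concentrations: [S] = 7.92 − 7.92X; [R] = 12.9 − 3.96X; [V] = 7.92X.
K_c = [V]^2 / ([S]^2 [R]).
Solving K_c = 0.925 for X ∈ (0,1): X = 0.752.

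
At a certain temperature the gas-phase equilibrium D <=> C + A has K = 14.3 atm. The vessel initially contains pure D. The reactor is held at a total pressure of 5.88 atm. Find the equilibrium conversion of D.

X = 0.842

Basis: 1 mol D initially; let X = conversion of D. Extent ξ = X.
Species balance: n_D = 1 − X; n_C = X; n_A = X.
Summing: n_T = 1 + X.
y_i = n_i/n_T, p_i = y_i·P. K = p_C p_A / (p_D).
Equating to 14.3 atm and solving on 0 < X < 1: X = 0.842.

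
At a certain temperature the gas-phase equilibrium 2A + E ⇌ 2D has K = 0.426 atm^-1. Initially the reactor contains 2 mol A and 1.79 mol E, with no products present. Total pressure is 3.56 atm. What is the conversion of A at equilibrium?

Basis: 2 mol A initially; let X = conversion of A. Extent ξ = X.
At extent ξ: n_A = 2 − 2X; n_E = 1.79 − X; n_D = 2X.
Summing: n_T = 3.79 − X.
With p_i = (n_i/n_T)P, K = p_D^2 / (p_A^2 p_E).
Equating to 0.426 atm^-1 and solving on 0 < X < 1: X = 0.439.

X = 0.439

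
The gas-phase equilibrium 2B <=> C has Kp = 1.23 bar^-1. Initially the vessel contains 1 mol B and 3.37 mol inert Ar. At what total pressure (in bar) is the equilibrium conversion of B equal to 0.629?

P = 7.53 bar

Take 1 mol B as basis and let X be its fractional conversion, so ξ = 0.5X.
Mole table: n_B = 1 − X; n_C = 0.5X; n_I = 3.37 (inert).
Summing: n_T = 4.37 − 0.5X.
Kp = p_C / (p_B^2) with p_i = (n_i/n_T)·P.
At X = 0.629: the mole-fraction product g(X) = Π y_i^ν_i = 9.267. Since Kp = g(X)·P^{-1}, P = (g/Kp)^(1/1) = (9.267/1.23)^(1/1) = 7.53 bar.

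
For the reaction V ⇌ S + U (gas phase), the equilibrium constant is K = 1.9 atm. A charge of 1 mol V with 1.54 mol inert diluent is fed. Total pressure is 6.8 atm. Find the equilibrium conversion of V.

Take 1 mol V as basis and let X be its fractional conversion, so ξ = X.
Moles: n_V = 1 − X; n_S = X; n_U = X; n_I = 1.54 (inert).
Summing: n_T = 2.54 + X.
With p_i = (n_i/n_T)P, K = p_S p_U / (p_V).
Setting this equal to 1.9 atm and taking the physical root (0 < X < 1) gives X = 0.595.

X = 0.595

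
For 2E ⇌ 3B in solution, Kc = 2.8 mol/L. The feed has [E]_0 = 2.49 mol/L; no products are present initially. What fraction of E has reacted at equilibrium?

Let X = conversion of E; extent ξ = 2.49X/2 mol/L.
Concentrations: [E] = 2.49 − 2.49X; [B] = 3.74X.
Kc = [B]^3 / ([E]^2).
Setting equal to 2.8 and solving for X on (0,1) gives X = 0.460.

X = 0.460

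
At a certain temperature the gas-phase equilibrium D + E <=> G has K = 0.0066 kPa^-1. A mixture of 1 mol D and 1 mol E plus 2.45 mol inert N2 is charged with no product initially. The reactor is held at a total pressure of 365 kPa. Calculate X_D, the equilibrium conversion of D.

X = 0.291

Let X = conversion of D (basis 1 mol D); extent of reaction ξ = X.
Moles: n_D = 1 − X; n_E = 1 − X; n_G = X; n_I = 2.45 (inert).
Summing: n_T = 4.45 − X.
y_i = n_i/n_T, p_i = y_i·P. K = p_G / (p_D p_E).
Substituting and setting equal to 0.0066 kPa^-1 gives a polynomial in X; the root in (0,1) is X = 0.291.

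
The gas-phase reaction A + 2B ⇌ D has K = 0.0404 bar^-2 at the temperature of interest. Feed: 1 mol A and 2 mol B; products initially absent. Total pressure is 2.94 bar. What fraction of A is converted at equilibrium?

X = 0.124

Basis: 1 mol A initially; let X = conversion of A. Extent ξ = X.
At extent ξ: n_A = 1 − X; n_B = 2 − 2X; n_D = X.
Total moles n_T = 3 − 2X.
With p_i = (n_i/n_T)P, K = p_D / (p_A p_B^2).
Equating to 0.0404 bar^-2 and solving on 0 < X < 1: X = 0.124.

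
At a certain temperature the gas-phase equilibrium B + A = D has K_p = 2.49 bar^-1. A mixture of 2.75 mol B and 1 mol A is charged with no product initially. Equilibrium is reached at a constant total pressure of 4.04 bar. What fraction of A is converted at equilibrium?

X = 0.868

Basis: 1 mol A initially; let X = conversion of A. Extent ξ = X.
Moles: n_B = 2.75 − X; n_A = 1 − X; n_D = X.
Total moles n_T = 3.75 − X.
With p_i = (n_i/n_T)P, K_p = p_D / (p_B p_A).
This yields a degree-2 equation in X; solving on (0,1), X = 0.868.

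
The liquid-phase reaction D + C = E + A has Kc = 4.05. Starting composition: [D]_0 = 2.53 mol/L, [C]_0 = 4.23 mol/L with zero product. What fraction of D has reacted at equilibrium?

X = 0.811

Let X = conversion of D; extent ξ = 2.53·X mol/L.
Concentrations: [D] = 2.53 − 2.53X; [C] = 4.23 − 2.53X; [E] = 2.53X; [A] = 2.53X.
Kc = [E] [A] / ([D] [C]).
Solving Kc = 4.05 for X ∈ (0,1): X = 0.811.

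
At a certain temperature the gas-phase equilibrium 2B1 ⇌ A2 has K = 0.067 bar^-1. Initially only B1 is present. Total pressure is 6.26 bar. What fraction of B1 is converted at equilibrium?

Take 1 mol B1 as basis and let X be its fractional conversion, so ξ = 0.5X.
At extent ξ: n_B1 = 1 − X; n_A2 = 0.5X.
Total moles n_T = 1 − 0.5X.
y_i = n_i/n_T, p_i = y_i·P. K = p_A2 / (p_B1^2).
Setting this equal to 0.067 bar^-1 and taking the physical root (0 < X < 1) gives X = 0.389.

X = 0.389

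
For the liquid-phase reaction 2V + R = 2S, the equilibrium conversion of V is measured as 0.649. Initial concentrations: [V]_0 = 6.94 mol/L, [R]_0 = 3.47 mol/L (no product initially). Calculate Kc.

Kc = 2.81 L/mol

Let X = conversion of V.
Concentrations: [V] = 6.94 − 6.94X; [R] = 3.47 − 3.47X; [S] = 6.94X.
At X = 0.649: [V] = 2.44, [R] = 1.22, [S] = 4.5.
Kc = [S]^2 / ([V]^2 [R]) = 2.81 L/mol.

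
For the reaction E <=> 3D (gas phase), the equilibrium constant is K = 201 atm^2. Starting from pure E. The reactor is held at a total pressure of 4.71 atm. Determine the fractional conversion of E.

X = 0.783

Basis: 1 mol E initially; let X = conversion of E. Extent ξ = X.
Species balance: n_E = 1 − X; n_D = 3X.
n_T = Σnᵢ = 1 + 2X.
With p_i = (n_i/n_T)P, K = p_D^3 / (p_E).
This yields a degree-3 equation in X; solving on (0,1), X = 0.783.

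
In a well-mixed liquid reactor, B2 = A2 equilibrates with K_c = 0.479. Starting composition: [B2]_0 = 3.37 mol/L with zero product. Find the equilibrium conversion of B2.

X = 0.324

Let X = conversion of B2; extent ξ = 3.37·X mol/L.
Concentrations: [B2] = 3.37 − 3.37X; [A2] = 3.37X.
K_c = [A2] / ([B2]).
Setting equal to 0.479 and solving for X on (0,1) gives X = 0.324.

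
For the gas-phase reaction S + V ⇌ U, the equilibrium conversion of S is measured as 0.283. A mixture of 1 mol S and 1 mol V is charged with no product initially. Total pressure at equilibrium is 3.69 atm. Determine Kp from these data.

Kp = 0.256 atm^-1

Let X = conversion of S (basis 1 mol S); extent of reaction ξ = X.
Species balance: n_S = 1 − X; n_V = 1 − X; n_U = X.
n_T = Σnᵢ = 2 − X.
At X = 0.283: n_S = 0.717, n_V = 0.717, n_U = 0.283, n_T = 1.72.
p_i = (n_i/n_T)·P. Kp = p_U / (p_S p_V) = 0.256 atm^-1.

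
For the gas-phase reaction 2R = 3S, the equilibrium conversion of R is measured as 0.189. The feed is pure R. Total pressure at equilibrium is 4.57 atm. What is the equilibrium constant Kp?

Take 1 mol R as basis and let X be its fractional conversion, so ξ = 0.5X.
Species balance: n_R = 1 − X; n_S = 1.5X.
Total moles n_T = 1 + 0.5X.
At X = 0.189: n_R = 0.811, n_S = 0.283, n_T = 1.09.
p_i = (n_i/n_T)·P. Kp = p_S^3 / (p_R^2) = 0.145 atm.

Kp = 0.145 atm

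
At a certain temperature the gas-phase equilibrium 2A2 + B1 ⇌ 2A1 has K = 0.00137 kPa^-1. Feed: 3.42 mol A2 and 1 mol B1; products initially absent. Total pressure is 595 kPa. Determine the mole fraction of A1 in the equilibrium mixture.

Take 1 mol B1 as basis and let X be its fractional conversion, so ξ = X.
At extent ξ: n_A2 = 3.42 − 2X; n_B1 = 1 − X; n_A1 = 2X.
n_T = Σnᵢ = 4.42 − X.
y_i = n_i/n_T, p_i = y_i·P. K = p_A1^2 / (p_A2^2 p_B1).
Equating to 0.00137 kPa^-1 and solving on 0 < X < 1: X = 0.434.
Then n_A1 = 0.868, n_T = 3.99, so y_A1 = 0.218.

y_A1 = 0.218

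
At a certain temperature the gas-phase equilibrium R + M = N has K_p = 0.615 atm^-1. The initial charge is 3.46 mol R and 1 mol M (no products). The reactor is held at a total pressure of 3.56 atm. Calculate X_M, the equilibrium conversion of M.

X = 0.618

Basis: 1 mol M initially; let X = conversion of M. Extent ξ = X.
Mole table: n_R = 3.46 − X; n_M = 1 − X; n_N = X.
Summing: n_T = 4.46 − X.
y_i = n_i/n_T, p_i = y_i·P. K_p = p_N / (p_R p_M).
Equating to 0.615 atm^-1 and solving on 0 < X < 1: X = 0.618.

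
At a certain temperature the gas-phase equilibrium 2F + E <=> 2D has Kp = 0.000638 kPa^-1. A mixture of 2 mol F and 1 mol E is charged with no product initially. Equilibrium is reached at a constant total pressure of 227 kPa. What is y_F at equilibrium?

Basis: 2 mol F initially; let X = conversion of F. Extent ξ = X.
Species balance: n_F = 2 − 2X; n_E = 1 − X; n_D = 2X.
Summing: n_T = 3 − X.
Mole fractions y_i = n_i/n_T; Kp = p_D^2 / (p_F^2 p_E) with p_i = y_i·P.
This yields a degree-3 equation in X; solving on (0,1), X = 0.171.
Then n_F = 1.66, n_T = 2.83, so y_F = 0.586.

y_F = 0.586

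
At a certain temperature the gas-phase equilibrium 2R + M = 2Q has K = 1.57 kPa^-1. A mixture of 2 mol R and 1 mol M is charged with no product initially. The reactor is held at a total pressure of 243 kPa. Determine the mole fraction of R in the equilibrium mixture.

Take 2 mol R as basis and let X be its fractional conversion, so ξ = X.
Moles: n_R = 2 − 2X; n_M = 1 − X; n_Q = 2X.
n_T = Σnᵢ = 3 − X.
y_i = n_i/n_T, p_i = y_i·P. K = p_Q^2 / (p_R^2 p_M).
Substituting and setting equal to 1.57 kPa^-1 gives a polynomial in X; the root in (0,1) is X = 0.841.
Then n_R = 0.318, n_T = 2.16, so y_R = 0.147.

y_R = 0.147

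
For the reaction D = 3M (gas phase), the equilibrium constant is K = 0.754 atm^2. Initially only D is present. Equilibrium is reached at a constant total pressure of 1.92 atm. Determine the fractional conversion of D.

Basis: 1 mol D initially; let X = conversion of D. Extent ξ = X.
At extent ξ: n_D = 1 − X; n_M = 3X.
Summing: n_T = 1 + 2X.
With p_i = (n_i/n_T)P, K = p_M^3 / (p_D).
Setting this equal to 0.754 atm^2 and taking the physical root (0 < X < 1) gives X = 0.232.

X = 0.232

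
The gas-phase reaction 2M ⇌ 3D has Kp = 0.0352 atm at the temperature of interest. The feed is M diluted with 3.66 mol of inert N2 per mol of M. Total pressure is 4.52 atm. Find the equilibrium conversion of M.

Take 1 mol M as basis and let X be its fractional conversion, so ξ = 0.5X.
Moles: n_M = 1 − X; n_D = 1.5X; n_I = 3.66 (inert).
n_T = Σnᵢ = 4.66 + 0.5X.
Mole fractions y_i = n_i/n_T; Kp = p_D^3 / (p_M^2) with p_i = y_i·P.
Setting this equal to 0.0352 atm and taking the physical root (0 < X < 1) gives X = 0.193.

X = 0.193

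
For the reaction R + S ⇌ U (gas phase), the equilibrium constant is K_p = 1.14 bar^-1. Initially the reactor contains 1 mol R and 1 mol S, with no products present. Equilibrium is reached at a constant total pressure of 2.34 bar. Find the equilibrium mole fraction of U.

Let X = conversion of R (basis 1 mol R); extent of reaction ξ = X.
Moles: n_R = 1 − X; n_S = 1 − X; n_U = X.
Summing: n_T = 2 − X.
Mole fractions y_i = n_i/n_T; K_p = p_U / (p_R p_S) with p_i = y_i·P.
Equating to 1.14 bar^-1 and solving on 0 < X < 1: X = 0.478.
Then n_U = 0.478, n_T = 1.52, so y_U = 0.314.

y_U = 0.314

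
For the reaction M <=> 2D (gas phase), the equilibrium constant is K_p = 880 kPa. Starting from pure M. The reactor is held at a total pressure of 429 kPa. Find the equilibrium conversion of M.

Basis: 1 mol M initially; let X = conversion of M. Extent ξ = X.
Moles: n_M = 1 − X; n_D = 2X.
n_T = Σnᵢ = 1 + X.
Mole fractions y_i = n_i/n_T; K_p = p_D^2 / (p_M) with p_i = y_i·P.
This yields a degree-2 equation in X; solving on (0,1), X = 0.582.

X = 0.582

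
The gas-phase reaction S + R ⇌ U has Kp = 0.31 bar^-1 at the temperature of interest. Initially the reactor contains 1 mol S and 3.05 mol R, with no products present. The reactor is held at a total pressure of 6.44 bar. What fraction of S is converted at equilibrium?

X = 0.587

Basis: 1 mol S initially; let X = conversion of S. Extent ξ = X.
Moles: n_S = 1 − X; n_R = 3.05 − X; n_U = X.
n_T = Σnᵢ = 4.05 − X.
With p_i = (n_i/n_T)P, Kp = p_U / (p_S p_R).
Setting this equal to 0.31 bar^-1 and taking the physical root (0 < X < 1) gives X = 0.587.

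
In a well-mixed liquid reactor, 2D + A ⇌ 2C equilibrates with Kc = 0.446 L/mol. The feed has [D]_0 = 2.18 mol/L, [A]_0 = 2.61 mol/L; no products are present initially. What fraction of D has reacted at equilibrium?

X = 0.490

Let X = conversion of D; extent ξ = 2.18X/2 mol/L.
Concentrations: [D] = 2.18 − 2.18X; [A] = 2.61 − 1.09X; [C] = 2.18X.
Kc = [C]^2 / ([D]^2 [A]).
This equals 0.446 at X = 0.490 (the root in 0 < X < 1).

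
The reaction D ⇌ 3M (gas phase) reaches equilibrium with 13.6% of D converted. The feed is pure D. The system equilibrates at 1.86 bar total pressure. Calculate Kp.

Kp = 0.168 bar^2

Basis: 1 mol D initially; let X = conversion of D. Extent ξ = X.
Moles: n_D = 1 − X; n_M = 3X.
n_T = Σnᵢ = 1 + 2X.
At X = 0.136: n_D = 0.864, n_M = 0.408, n_T = 1.27.
p_i = (n_i/n_T)·P. Kp = p_M^3 / (p_D) = 0.168 bar^2.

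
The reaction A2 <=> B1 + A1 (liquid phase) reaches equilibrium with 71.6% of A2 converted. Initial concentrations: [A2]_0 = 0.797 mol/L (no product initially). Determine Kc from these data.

Let X = conversion of A2.
Concentrations: [A2] = 0.797 − 0.797X; [B1] = 0.797X; [A1] = 0.797X.
At X = 0.716: [A2] = 0.226, [B1] = 0.571, [A1] = 0.571.
Kc = [B1] [A1] / ([A2]) = 1.44 mol/L.

Kc = 1.44 mol/L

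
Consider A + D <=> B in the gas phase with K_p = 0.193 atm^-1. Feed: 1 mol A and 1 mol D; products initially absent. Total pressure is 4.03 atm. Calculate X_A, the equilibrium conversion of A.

X = 0.250

Take 1 mol A as basis and let X be its fractional conversion, so ξ = X.
At extent ξ: n_A = 1 − X; n_D = 1 − X; n_B = X.
Total moles n_T = 2 − X.
Mole fractions y_i = n_i/n_T; K_p = p_B / (p_A p_D) with p_i = y_i·P.
This yields a degree-2 equation in X; solving on (0,1), X = 0.250.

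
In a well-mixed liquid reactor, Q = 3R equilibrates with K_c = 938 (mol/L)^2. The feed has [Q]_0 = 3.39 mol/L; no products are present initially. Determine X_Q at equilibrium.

Let X = conversion of Q; extent ξ = 3.39·X mol/L.
Concentrations: [Q] = 3.39 − 3.39X; [R] = 10.2X.
K_c = [R]^3 / ([Q]).
Solving K_c = 938 for X ∈ (0,1): X = 0.819.

X = 0.819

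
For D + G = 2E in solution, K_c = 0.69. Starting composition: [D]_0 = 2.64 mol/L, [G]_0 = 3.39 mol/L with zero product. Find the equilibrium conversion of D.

Let X = conversion of D; extent ξ = 2.64·X mol/L.
Concentrations: [D] = 2.64 − 2.64X; [G] = 3.39 − 2.64X; [E] = 5.28X.
K_c = [E]^2 / ([D] [G]).
Solving K_c = 0.69 for X ∈ (0,1): X = 0.331.

X = 0.331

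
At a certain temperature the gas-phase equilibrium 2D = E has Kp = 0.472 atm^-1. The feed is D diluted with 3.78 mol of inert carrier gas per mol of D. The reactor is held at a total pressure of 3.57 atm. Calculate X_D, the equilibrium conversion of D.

X = 0.329

Take 1 mol D as basis and let X be its fractional conversion, so ξ = 0.5X.
Mole table: n_D = 1 − X; n_E = 0.5X; n_I = 3.78 (inert).
Total moles n_T = 4.78 − 0.5X.
Mole fractions y_i = n_i/n_T; Kp = p_E / (p_D^2) with p_i = y_i·P.
Equating to 0.472 atm^-1 and solving on 0 < X < 1: X = 0.329.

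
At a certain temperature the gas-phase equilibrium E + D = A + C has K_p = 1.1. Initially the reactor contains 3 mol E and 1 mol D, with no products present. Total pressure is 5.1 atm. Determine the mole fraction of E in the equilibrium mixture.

y_E = 0.559

Basis: 1 mol D initially; let X = conversion of D. Extent ξ = X.
Species balance: n_E = 3 − X; n_D = 1 − X; n_A = X; n_C = X.
Since Δν = 0, n_T = 4 throughout.
Mole fractions y_i = n_i/n_T; K_p = p_A p_C / (p_E p_D) with p_i = y_i·P.
Substituting and setting equal to 1.1 gives a polynomial in X; the root in (0,1) is X = 0.763.
Then n_E = 2.24, n_T = 4, so y_E = 0.559.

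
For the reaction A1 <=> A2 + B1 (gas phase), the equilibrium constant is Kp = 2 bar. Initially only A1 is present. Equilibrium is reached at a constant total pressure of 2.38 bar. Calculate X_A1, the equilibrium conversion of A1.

Take 1 mol A1 as basis and let X be its fractional conversion, so ξ = X.
Species balance: n_A1 = 1 − X; n_A2 = X; n_B1 = X.
n_T = Σnᵢ = 1 + X.
y_i = n_i/n_T, p_i = y_i·P. Kp = p_A2 p_B1 / (p_A1).
Equating to 2 bar and solving on 0 < X < 1: X = 0.676.

X = 0.676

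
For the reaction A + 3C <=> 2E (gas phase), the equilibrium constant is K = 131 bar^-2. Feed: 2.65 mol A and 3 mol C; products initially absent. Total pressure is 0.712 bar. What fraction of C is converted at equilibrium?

Take 3 mol C as basis and let X be its fractional conversion, so ξ = X.
At extent ξ: n_A = 2.65 − X; n_C = 3 − 3X; n_E = 2X.
n_T = Σnᵢ = 5.65 − 2X.
With p_i = (n_i/n_T)P, K = p_E^2 / (p_A p_C^3).
Substituting and setting equal to 131 bar^-2 gives a polynomial in X; the root in (0,1) is X = 0.772.

X = 0.772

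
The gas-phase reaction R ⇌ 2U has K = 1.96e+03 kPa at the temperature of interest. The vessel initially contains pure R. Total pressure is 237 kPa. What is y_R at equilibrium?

Let X = conversion of R (basis 1 mol R); extent of reaction ξ = X.
At extent ξ: n_R = 1 − X; n_U = 2X.
Summing: n_T = 1 + X.
y_i = n_i/n_T, p_i = y_i·P. K = p_U^2 / (p_R).
Substituting and setting equal to 1.96e+03 kPa gives a polynomial in X; the root in (0,1) is X = 0.821.
Then n_R = 0.179, n_T = 1.82, so y_R = 0.098.

y_R = 0.098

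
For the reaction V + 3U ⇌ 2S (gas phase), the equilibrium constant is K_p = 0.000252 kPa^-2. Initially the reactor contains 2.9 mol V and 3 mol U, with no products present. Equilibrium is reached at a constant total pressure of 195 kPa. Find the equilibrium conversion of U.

X = 0.617

Basis: 3 mol U initially; let X = conversion of U. Extent ξ = X.
At extent ξ: n_V = 2.9 − X; n_U = 3 − 3X; n_S = 2X.
Total moles n_T = 5.9 − 2X.
Mole fractions y_i = n_i/n_T; K_p = p_S^2 / (p_V p_U^3) with p_i = y_i·P.
Substituting and setting equal to 0.000252 kPa^-2 gives a polynomial in X; the root in (0,1) is X = 0.617.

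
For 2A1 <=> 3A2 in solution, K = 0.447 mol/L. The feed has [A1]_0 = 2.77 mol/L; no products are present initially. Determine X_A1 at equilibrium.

X = 0.289

Let X = conversion of A1; extent ξ = 2.77X/2 mol/L.
Concentrations: [A1] = 2.77 − 2.77X; [A2] = 4.16X.
K = [A2]^3 / ([A1]^2).
Solving K = 0.447 for X ∈ (0,1): X = 0.289.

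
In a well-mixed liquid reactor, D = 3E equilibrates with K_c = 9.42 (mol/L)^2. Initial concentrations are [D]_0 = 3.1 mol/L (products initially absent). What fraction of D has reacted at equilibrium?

X = 0.295

Let X = conversion of D; extent ξ = 3.1·X mol/L.
Concentrations: [D] = 3.1 − 3.1X; [E] = 9.3X.
K_c = [E]^3 / ([D]).
This equals 9.42 at X = 0.295 (the root in 0 < X < 1).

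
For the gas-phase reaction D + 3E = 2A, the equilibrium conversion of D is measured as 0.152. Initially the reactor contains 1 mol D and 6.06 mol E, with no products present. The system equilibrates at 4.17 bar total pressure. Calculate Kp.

Basis: 1 mol D initially; let X = conversion of D. Extent ξ = X.
Moles: n_D = 1 − X; n_E = 6.06 − 3X; n_A = 2X.
Summing: n_T = 7.06 − 2X.
At X = 0.152: n_D = 0.848, n_E = 5.6, n_A = 0.304, n_T = 6.76.
p_i = (n_i/n_T)·P. Kp = p_A^2 / (p_D p_E^3) = 0.00163 bar^-2.

Kp = 0.00163 bar^-2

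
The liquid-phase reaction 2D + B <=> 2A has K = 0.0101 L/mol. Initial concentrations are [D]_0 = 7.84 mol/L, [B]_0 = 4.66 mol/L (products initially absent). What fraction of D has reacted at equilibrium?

X = 0.167

Let X = conversion of D; extent ξ = 7.84X/2 mol/L.
Concentrations: [D] = 7.84 − 7.84X; [B] = 4.66 − 3.92X; [A] = 7.84X.
K = [A]^2 / ([D]^2 [B]).
Setting equal to 0.0101 and solving for X on (0,1) gives X = 0.167.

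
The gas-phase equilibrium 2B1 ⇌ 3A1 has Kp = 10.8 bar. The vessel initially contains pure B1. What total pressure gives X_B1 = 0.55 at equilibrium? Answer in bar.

Let X = conversion of B1 (basis 1 mol B1); extent of reaction ξ = 0.5X.
At extent ξ: n_B1 = 1 − X; n_A1 = 1.5X.
n_T = Σnᵢ = 1 + 0.5X.
Kp = p_A1^3 / (p_B1^2) with p_i = (n_i/n_T)·P.
At X = 0.55: the mole-fraction product g(X) = Π y_i^ν_i = 2.175. Since Kp = g(X)·P^{1}, P = (Kp/g)^(1/1) = (10.8/2.175)^(1/1) = 4.97 bar.

P = 4.97 bar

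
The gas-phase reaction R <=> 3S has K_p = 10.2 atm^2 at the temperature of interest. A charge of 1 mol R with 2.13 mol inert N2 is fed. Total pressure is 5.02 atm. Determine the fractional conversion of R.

X = 0.503

Basis: 1 mol R initially; let X = conversion of R. Extent ξ = X.
At extent ξ: n_R = 1 − X; n_S = 3X; n_I = 2.13 (inert).
Total moles n_T = 3.13 + 2X.
Mole fractions y_i = n_i/n_T; K_p = p_S^3 / (p_R) with p_i = y_i·P.
Equating to 10.2 atm^2 and solving on 0 < X < 1: X = 0.503.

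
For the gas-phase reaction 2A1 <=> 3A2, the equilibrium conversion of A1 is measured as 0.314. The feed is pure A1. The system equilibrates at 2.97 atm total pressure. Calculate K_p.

K_p = 0.57 atm

Let X = conversion of A1 (basis 1 mol A1); extent of reaction ξ = 0.5X.
Moles: n_A1 = 1 − X; n_A2 = 1.5X.
Summing: n_T = 1 + 0.5X.
At X = 0.314: n_A1 = 0.686, n_A2 = 0.471, n_T = 1.16.
p_i = (n_i/n_T)·P. K_p = p_A2^3 / (p_A1^2) = 0.57 atm.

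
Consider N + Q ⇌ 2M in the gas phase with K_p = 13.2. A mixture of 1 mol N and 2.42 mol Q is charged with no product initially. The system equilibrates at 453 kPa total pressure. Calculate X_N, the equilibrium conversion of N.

X = 0.857

Take 1 mol N as basis and let X be its fractional conversion, so ξ = X.
Species balance: n_N = 1 − X; n_Q = 2.42 − X; n_M = 2X.
Since Δν = 0, n_T = 3.42 throughout.
With p_i = (n_i/n_T)P, K_p = p_M^2 / (p_N p_Q).
Setting this equal to 13.2 and taking the physical root (0 < X < 1) gives X = 0.857.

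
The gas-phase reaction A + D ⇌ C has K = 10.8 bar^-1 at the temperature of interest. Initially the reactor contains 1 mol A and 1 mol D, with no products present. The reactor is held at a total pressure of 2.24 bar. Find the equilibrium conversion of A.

Basis: 1 mol A initially; let X = conversion of A. Extent ξ = X.
Mole table: n_A = 1 − X; n_D = 1 − X; n_C = X.
Total moles n_T = 2 − X.
y_i = n_i/n_T, p_i = y_i·P. K = p_C / (p_A p_D).
Equating to 10.8 bar^-1 and solving on 0 < X < 1: X = 0.801.

X = 0.801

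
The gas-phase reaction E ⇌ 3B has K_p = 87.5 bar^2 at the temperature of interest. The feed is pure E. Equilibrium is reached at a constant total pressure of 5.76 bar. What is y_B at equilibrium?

Let X = conversion of E (basis 1 mol E); extent of reaction ξ = X.
Mole table: n_E = 1 − X; n_B = 3X.
Total moles n_T = 1 + 2X.
y_i = n_i/n_T, p_i = y_i·P. K_p = p_B^3 / (p_E).
Substituting and setting equal to 87.5 bar^2 gives a polynomial in X; the root in (0,1) is X = 0.577.
Then n_B = 1.73, n_T = 2.15, so y_B = 0.803.

y_B = 0.803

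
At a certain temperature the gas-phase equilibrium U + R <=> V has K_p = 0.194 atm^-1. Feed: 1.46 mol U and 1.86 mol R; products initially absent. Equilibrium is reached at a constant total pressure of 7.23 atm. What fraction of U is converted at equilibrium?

X = 0.396

Take 1.46 mol U as basis and let X be its fractional conversion, so ξ = 1.46X.
Mole table: n_U = 1.46 − 1.46X; n_R = 1.86 − 1.46X; n_V = 1.46X.
Total moles n_T = 3.32 − 1.46X.
With p_i = (n_i/n_T)P, K_p = p_V / (p_U p_R).
Equating to 0.194 atm^-1 and solving on 0 < X < 1: X = 0.396.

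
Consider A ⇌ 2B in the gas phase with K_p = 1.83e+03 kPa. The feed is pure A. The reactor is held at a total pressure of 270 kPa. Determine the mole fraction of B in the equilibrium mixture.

Basis: 1 mol A initially; let X = conversion of A. Extent ξ = X.
Mole table: n_A = 1 − X; n_B = 2X.
Summing: n_T = 1 + X.
With p_i = (n_i/n_T)P, K_p = p_B^2 / (p_A).
Substituting and setting equal to 1.83e+03 kPa gives a polynomial in X; the root in (0,1) is X = 0.793.
Then n_B = 1.59, n_T = 1.79, so y_B = 0.885.

y_B = 0.885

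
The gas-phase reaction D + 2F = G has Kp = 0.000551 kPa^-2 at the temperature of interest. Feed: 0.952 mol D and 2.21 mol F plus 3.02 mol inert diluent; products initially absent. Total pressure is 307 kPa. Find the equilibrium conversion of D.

X = 0.660

Take 0.952 mol D as basis and let X be its fractional conversion, so ξ = 0.952X.
Mole table: n_D = 0.952 − 0.952X; n_F = 2.21 − 1.9X; n_G = 0.952X; n_I = 3.02 (inert).
n_T = Σnᵢ = 6.18 − 1.9X.
Mole fractions y_i = n_i/n_T; Kp = p_G / (p_D p_F^2) with p_i = y_i·P.
Equating to 0.000551 kPa^-2 and solving on 0 < X < 1: X = 0.660.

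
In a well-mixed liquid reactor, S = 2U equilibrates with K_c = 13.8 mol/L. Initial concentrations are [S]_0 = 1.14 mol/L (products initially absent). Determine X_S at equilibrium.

X = 0.792

Let X = conversion of S; extent ξ = 1.14·X mol/L.
Concentrations: [S] = 1.14 − 1.14X; [U] = 2.28X.
K_c = [U]^2 / ([S]).
Setting equal to 13.8 and solving for X on (0,1) gives X = 0.792.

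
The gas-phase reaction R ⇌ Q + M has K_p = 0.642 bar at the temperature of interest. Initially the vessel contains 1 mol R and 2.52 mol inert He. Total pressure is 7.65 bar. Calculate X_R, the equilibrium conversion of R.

X = 0.434

Take 1 mol R as basis and let X be its fractional conversion, so ξ = X.
At extent ξ: n_R = 1 − X; n_Q = X; n_M = X; n_I = 2.52 (inert).
Total moles n_T = 3.52 + X.
With p_i = (n_i/n_T)P, K_p = p_Q p_M / (p_R).
This yields a degree-2 equation in X; solving on (0,1), X = 0.434.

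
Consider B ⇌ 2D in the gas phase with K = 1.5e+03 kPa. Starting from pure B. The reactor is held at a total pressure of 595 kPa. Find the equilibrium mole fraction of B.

Basis: 1 mol B initially; let X = conversion of B. Extent ξ = X.
At extent ξ: n_B = 1 − X; n_D = 2X.
n_T = Σnᵢ = 1 + X.
With p_i = (n_i/n_T)P, K = p_D^2 / (p_B).
Substituting and setting equal to 1.5e+03 kPa gives a polynomial in X; the root in (0,1) is X = 0.622.
Then n_B = 0.378, n_T = 1.62, so y_B = 0.233.

y_B = 0.233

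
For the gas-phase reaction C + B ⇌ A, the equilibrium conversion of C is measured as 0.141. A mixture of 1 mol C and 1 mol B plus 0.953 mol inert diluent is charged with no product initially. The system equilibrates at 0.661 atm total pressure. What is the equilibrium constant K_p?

K_p = 0.813 atm^-1

Take 1 mol C as basis and let X be its fractional conversion, so ξ = X.
Moles: n_C = 1 − X; n_B = 1 − X; n_A = X; n_I = 0.953 (inert).
n_T = Σnᵢ = 2.95 − X.
At X = 0.141: n_C = 0.859, n_B = 0.859, n_A = 0.141, n_T = 2.81.
p_i = (n_i/n_T)·P. K_p = p_A / (p_C p_B) = 0.813 atm^-1.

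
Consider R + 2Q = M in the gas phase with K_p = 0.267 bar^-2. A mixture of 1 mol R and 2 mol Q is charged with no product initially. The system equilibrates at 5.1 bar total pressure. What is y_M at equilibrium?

Let X = conversion of R (basis 1 mol R); extent of reaction ξ = X.
Mole table: n_R = 1 − X; n_Q = 2 − 2X; n_M = X.
Summing: n_T = 3 − 2X.
With p_i = (n_i/n_T)P, K_p = p_M / (p_R p_Q^2).
Setting this equal to 0.267 bar^-2 and taking the physical root (0 < X < 1) gives X = 0.587.
Then n_M = 0.587, n_T = 1.83, so y_M = 0.321.

y_M = 0.321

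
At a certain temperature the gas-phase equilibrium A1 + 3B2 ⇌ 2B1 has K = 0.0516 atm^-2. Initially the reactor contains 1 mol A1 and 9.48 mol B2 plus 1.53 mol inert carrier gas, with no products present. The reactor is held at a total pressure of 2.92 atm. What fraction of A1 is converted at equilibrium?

Basis: 1 mol A1 initially; let X = conversion of A1. Extent ξ = X.
At extent ξ: n_A1 = 1 − X; n_B2 = 9.48 − 3X; n_B1 = 2X; n_I = 1.53 (inert).
Summing: n_T = 12 − 2X.
y_i = n_i/n_T, p_i = y_i·P. K = p_B1^2 / (p_A1 p_B2^3).
This yields a degree-4 equation in X; solving on (0,1), X = 0.488.

X = 0.488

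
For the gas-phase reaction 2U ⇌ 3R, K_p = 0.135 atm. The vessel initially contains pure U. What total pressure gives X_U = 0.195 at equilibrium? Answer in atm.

Basis: 1 mol U initially; let X = conversion of U. Extent ξ = 0.5X.
Moles: n_U = 1 − X; n_R = 1.5X.
n_T = Σnᵢ = 1 + 0.5X.
K_p = p_R^3 / (p_U^2) with p_i = (n_i/n_T)·P.
At X = 0.195: the mole-fraction product g(X) = Π y_i^ν_i = 0.03519. Since K_p = g(X)·P^{1}, P = (K_p/g)^(1/1) = (0.135/0.03519)^(1/1) = 3.84 atm.

P = 3.84 atm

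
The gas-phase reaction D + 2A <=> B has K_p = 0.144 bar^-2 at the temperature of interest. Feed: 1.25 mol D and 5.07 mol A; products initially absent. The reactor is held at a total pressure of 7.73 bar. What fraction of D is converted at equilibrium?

X = 0.812

Take 1.25 mol D as basis and let X be its fractional conversion, so ξ = 1.25X.
Species balance: n_D = 1.25 − 1.25X; n_A = 5.07 − 2.5X; n_B = 1.25X.
n_T = Σnᵢ = 6.32 − 2.5X.
Mole fractions y_i = n_i/n_T; K_p = p_B / (p_D p_A^2) with p_i = y_i·P.
Setting this equal to 0.144 bar^-2 and taking the physical root (0 < X < 1) gives X = 0.812.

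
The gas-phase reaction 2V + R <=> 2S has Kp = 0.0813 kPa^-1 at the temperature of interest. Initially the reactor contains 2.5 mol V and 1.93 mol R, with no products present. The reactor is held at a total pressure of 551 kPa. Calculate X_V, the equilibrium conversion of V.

X = 0.779

Take 2.5 mol V as basis and let X be its fractional conversion, so ξ = 1.25X.
Mole table: n_V = 2.5 − 2.5X; n_R = 1.93 − 1.25X; n_S = 2.5X.
n_T = Σnᵢ = 4.43 − 1.25X.
With p_i = (n_i/n_T)P, Kp = p_S^2 / (p_V^2 p_R).
Substituting and setting equal to 0.0813 kPa^-1 gives a polynomial in X; the root in (0,1) is X = 0.779.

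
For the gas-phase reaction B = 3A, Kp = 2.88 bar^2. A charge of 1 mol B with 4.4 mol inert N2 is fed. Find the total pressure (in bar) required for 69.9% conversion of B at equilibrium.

Take 1 mol B as basis and let X be its fractional conversion, so ξ = X.
Species balance: n_B = 1 − X; n_A = 3X; n_I = 4.4 (inert).
Total moles n_T = 5.4 + 2X.
Kp = p_A^3 / (p_B) with p_i = (n_i/n_T)·P.
At X = 0.699: the mole-fraction product g(X) = Π y_i^ν_i = 0.6629. Since Kp = g(X)·P^{2}, P = (Kp/g)^(1/2) = (2.88/0.6629)^(1/2) = 2.08 bar.

P = 2.08 bar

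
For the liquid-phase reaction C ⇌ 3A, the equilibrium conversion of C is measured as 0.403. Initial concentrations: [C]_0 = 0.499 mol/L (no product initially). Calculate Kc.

Kc = 0.737 (mol/L)^2

Let X = conversion of C.
Concentrations: [C] = 0.499 − 0.499X; [A] = 1.5X.
At X = 0.403: [C] = 0.298, [A] = 0.603.
Kc = [A]^3 / ([C]) = 0.737 (mol/L)^2.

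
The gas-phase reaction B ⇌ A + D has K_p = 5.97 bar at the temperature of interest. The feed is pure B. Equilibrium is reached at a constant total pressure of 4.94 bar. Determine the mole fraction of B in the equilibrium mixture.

y_B = 0.150

Let X = conversion of B (basis 1 mol B); extent of reaction ξ = X.
Species balance: n_B = 1 − X; n_A = X; n_D = X.
Total moles n_T = 1 + X.
With p_i = (n_i/n_T)P, K_p = p_A p_D / (p_B).
Equating to 5.97 bar and solving on 0 < X < 1: X = 0.740.
Then n_B = 0.26, n_T = 1.74, so y_B = 0.150.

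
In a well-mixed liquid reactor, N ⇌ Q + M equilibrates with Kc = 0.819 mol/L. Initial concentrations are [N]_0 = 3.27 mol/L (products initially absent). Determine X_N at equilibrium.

X = 0.391

Let X = conversion of N; extent ξ = 3.27·X mol/L.
Concentrations: [N] = 3.27 − 3.27X; [Q] = 3.27X; [M] = 3.27X.
Kc = [Q] [M] / ([N]).
Equating to 0.819 mol/L: the physical root is X = 0.391.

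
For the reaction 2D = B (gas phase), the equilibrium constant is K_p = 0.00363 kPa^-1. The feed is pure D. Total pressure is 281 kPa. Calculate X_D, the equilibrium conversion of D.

X = 0.556

Let X = conversion of D (basis 1 mol D); extent of reaction ξ = 0.5X.
At extent ξ: n_D = 1 − X; n_B = 0.5X.
Total moles n_T = 1 − 0.5X.
y_i = n_i/n_T, p_i = y_i·P. K_p = p_B / (p_D^2).
Setting this equal to 0.00363 kPa^-1 and taking the physical root (0 < X < 1) gives X = 0.556.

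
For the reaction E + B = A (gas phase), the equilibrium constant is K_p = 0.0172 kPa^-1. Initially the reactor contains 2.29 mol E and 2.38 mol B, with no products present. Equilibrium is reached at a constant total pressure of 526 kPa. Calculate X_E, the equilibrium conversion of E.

X = 0.697

Basis: 2.29 mol E initially; let X = conversion of E. Extent ξ = 2.29X.
At extent ξ: n_E = 2.29 − 2.29X; n_B = 2.38 − 2.29X; n_A = 2.29X.
n_T = Σnᵢ = 4.67 − 2.29X.
Mole fractions y_i = n_i/n_T; K_p = p_A / (p_E p_B) with p_i = y_i·P.
This yields a degree-2 equation in X; solving on (0,1), X = 0.697.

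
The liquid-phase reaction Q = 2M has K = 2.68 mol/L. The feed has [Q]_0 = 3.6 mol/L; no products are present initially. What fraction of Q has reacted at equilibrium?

X = 0.348

Let X = conversion of Q; extent ξ = 3.6·X mol/L.
Concentrations: [Q] = 3.6 − 3.6X; [M] = 7.2X.
K = [M]^2 / ([Q]).
This equals 2.68 at X = 0.348 (the root in 0 < X < 1).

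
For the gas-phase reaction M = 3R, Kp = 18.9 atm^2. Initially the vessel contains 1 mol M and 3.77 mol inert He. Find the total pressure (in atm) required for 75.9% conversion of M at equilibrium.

Basis: 1 mol M initially; let X = conversion of M. Extent ξ = X.
Mole table: n_M = 1 − X; n_R = 3X; n_I = 3.77 (inert).
n_T = Σnᵢ = 4.77 + 2X.
Kp = p_R^3 / (p_M) with p_i = (n_i/n_T)·P.
At X = 0.759: the mole-fraction product g(X) = Π y_i^ν_i = 1.239. Since Kp = g(X)·P^{2}, P = (Kp/g)^(1/2) = (18.9/1.239)^(1/2) = 3.91 atm.

P = 3.91 atm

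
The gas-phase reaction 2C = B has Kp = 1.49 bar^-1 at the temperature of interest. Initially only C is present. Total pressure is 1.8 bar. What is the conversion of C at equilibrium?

Take 1 mol C as basis and let X be its fractional conversion, so ξ = 0.5X.
Mole table: n_C = 1 − X; n_B = 0.5X.
n_T = Σnᵢ = 1 − 0.5X.
Mole fractions y_i = n_i/n_T; Kp = p_B / (p_C^2) with p_i = y_i·P.
Substituting and setting equal to 1.49 bar^-1 gives a polynomial in X; the root in (0,1) is X = 0.708.

X = 0.708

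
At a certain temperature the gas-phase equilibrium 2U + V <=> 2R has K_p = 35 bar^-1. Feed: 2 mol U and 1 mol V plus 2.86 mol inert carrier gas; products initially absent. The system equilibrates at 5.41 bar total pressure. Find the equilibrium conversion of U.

Basis: 2 mol U initially; let X = conversion of U. Extent ξ = X.
Moles: n_U = 2 − 2X; n_V = 1 − X; n_R = 2X; n_I = 2.86 (inert).
Total moles n_T = 5.86 − X.
Mole fractions y_i = n_i/n_T; K_p = p_R^2 / (p_U^2 p_V) with p_i = y_i·P.
This yields a degree-3 equation in X; solving on (0,1), X = 0.752.

X = 0.752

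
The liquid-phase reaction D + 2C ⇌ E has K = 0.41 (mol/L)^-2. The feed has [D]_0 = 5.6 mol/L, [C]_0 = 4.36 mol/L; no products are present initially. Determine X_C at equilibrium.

Let X = conversion of C; extent ξ = 4.36X/2 mol/L.
Concentrations: [D] = 5.6 − 2.18X; [C] = 4.36 − 4.36X; [E] = 2.18X.
K = [E] / ([D] [C]^2).
Setting equal to 0.41 and solving for X on (0,1) gives X = 0.766.

X = 0.766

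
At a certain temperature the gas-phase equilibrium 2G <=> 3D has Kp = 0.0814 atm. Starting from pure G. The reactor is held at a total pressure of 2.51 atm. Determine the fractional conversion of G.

X = 0.190

Let X = conversion of G (basis 1 mol G); extent of reaction ξ = 0.5X.
Moles: n_G = 1 − X; n_D = 1.5X.
n_T = Σnᵢ = 1 + 0.5X.
Mole fractions y_i = n_i/n_T; Kp = p_D^3 / (p_G^2) with p_i = y_i·P.
Setting this equal to 0.0814 atm and taking the physical root (0 < X < 1) gives X = 0.190.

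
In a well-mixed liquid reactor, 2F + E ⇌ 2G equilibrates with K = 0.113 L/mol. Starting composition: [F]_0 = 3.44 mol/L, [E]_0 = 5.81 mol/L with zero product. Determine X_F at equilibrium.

X = 0.431

Let X = conversion of F; extent ξ = 3.44X/2 mol/L.
Concentrations: [F] = 3.44 − 3.44X; [E] = 5.81 − 1.72X; [G] = 3.44X.
K = [G]^2 / ([F]^2 [E]).
Setting equal to 0.113 and solving for X on (0,1) gives X = 0.431.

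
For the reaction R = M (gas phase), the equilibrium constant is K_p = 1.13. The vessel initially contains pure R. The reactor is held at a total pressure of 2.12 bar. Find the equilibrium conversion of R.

X = 0.531

Take 1 mol R as basis and let X be its fractional conversion, so ξ = X.
Species balance: n_R = 1 − X; n_M = X.
Since Δν = 0, n_T = 1 throughout.
Mole fractions y_i = n_i/n_T; K_p = p_M / (p_R) with p_i = y_i·P.
Setting this equal to 1.13 and taking the physical root (0 < X < 1) gives X = 0.531.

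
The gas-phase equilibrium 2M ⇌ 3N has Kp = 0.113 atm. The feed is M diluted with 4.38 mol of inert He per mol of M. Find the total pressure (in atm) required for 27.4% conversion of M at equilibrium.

Basis: 1 mol M initially; let X = conversion of M. Extent ξ = 0.5X.
Moles: n_M = 1 − X; n_N = 1.5X; n_I = 4.38 (inert).
Total moles n_T = 5.38 + 0.5X.
Kp = p_N^3 / (p_M^2) with p_i = (n_i/n_T)·P.
At X = 0.274: the mole-fraction product g(X) = Π y_i^ν_i = 0.02388. Since Kp = g(X)·P^{1}, P = (Kp/g)^(1/1) = (0.113/0.02388)^(1/1) = 4.73 atm.

P = 4.73 atm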